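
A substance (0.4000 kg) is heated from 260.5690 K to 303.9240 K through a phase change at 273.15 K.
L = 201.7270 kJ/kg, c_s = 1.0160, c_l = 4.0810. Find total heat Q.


Q1 (sensible, solid) = 0.4000 * 1.0160 * 12.5810 = 5.1129 kJ
Q2 (latent) = 0.4000 * 201.7270 = 80.6908 kJ
Q3 (sensible, liquid) = 0.4000 * 4.0810 * 30.7740 = 50.2355 kJ
Q_total = 136.0392 kJ

136.0392 kJ


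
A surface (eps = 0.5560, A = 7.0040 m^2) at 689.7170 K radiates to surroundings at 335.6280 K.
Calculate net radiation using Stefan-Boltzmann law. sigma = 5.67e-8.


T^4 = 2.2630e+11
Tsurr^4 = 1.2689e+10
Q = 0.5560 * 5.67e-8 * 7.0040 * 2.1361e+11 = 47165.7128 W

47165.7128 W


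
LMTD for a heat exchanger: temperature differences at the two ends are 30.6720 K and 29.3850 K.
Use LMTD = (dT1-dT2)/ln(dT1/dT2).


dT1/dT2 = 1.0438
ln(dT1/dT2) = 0.0429
LMTD = 1.2870 / 0.0429 = 30.0239 K

30.0239 K


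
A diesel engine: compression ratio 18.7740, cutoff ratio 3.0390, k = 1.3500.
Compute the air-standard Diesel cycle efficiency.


r^(k-1) = 2.7909
rc^k = 4.4842
eta = 0.5465 = 54.6467%

54.6467%


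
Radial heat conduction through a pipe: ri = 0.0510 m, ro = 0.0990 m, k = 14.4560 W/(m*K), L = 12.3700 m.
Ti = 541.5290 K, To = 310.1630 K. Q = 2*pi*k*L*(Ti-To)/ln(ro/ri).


dT = 231.3660 K
ln(ro/ri) = 0.6633
Q = 2*pi*14.4560*12.3700*231.3660 / 0.6633 = 391914.2319 W

391914.2319 W


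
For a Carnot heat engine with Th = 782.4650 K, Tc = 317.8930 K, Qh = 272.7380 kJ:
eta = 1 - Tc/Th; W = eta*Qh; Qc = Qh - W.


eta = 1 - 317.8930/782.4650 = 0.5937
W = 0.5937 * 272.7380 = 161.9324 kJ
Qc = 272.7380 - 161.9324 = 110.8056 kJ

eta = 59.3729%, W = 161.9324 kJ, Qc = 110.8056 kJ


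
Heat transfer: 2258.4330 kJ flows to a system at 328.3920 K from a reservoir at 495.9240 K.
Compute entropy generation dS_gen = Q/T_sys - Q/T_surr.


dS_sys = 2258.4330/328.3920 = 6.8772 kJ/K
dS_surr = -2258.4330/495.9240 = -4.5540 kJ/K
dS_gen = 6.8772 - 4.5540 = 2.3233 kJ/K (irreversible)

dS_gen = 2.3233 kJ/K, irreversible


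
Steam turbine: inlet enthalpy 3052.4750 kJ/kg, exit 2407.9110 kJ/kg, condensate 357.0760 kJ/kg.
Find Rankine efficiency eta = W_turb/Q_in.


W = 644.5640 kJ/kg
Q_in = 2695.3990 kJ/kg
eta = 0.2391 = 23.9135%

eta = 23.9135%


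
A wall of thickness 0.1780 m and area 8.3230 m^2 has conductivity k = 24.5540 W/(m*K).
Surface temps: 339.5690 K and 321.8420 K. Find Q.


dT = 17.7270 K
Q = 24.5540 * 8.3230 * 17.7270 / 0.1780 = 20352.4824 W

20352.4824 W


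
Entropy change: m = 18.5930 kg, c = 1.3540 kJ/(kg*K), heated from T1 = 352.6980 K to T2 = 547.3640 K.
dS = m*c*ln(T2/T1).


T2/T1 = 1.5519
ln(T2/T1) = 0.4395
dS = 18.5930 * 1.3540 * 0.4395 = 11.0644 kJ/K

11.0644 kJ/K


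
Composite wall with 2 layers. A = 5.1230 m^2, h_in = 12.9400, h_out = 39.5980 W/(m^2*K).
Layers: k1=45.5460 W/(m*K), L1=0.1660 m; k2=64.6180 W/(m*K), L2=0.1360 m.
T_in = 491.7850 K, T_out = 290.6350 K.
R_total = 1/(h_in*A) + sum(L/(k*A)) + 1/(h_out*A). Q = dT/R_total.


R_conv_in = 1/(12.9400*5.1230) = 0.0151
R_1 = 0.1660/(45.5460*5.1230) = 0.0007
R_2 = 0.1360/(64.6180*5.1230) = 0.0004
R_conv_out = 1/(39.5980*5.1230) = 0.0049
R_total = 0.0211 K/W
Q = 201.1500 / 0.0211 = 9516.6594 W

R_total = 0.0211 K/W, Q = 9516.6594 W


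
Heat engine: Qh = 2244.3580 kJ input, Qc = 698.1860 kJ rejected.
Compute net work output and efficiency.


W = 2244.3580 - 698.1860 = 1546.1720 kJ
eta = 1546.1720 / 2244.3580 = 0.6889 = 68.8915%

W = 1546.1720 kJ, eta = 68.8915%


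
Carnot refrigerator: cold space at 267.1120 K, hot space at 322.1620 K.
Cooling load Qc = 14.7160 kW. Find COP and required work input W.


COP = 267.1120 / 55.0500 = 4.8522
W = 14.7160 / 4.8522 = 3.0329 kW

COP = 4.8522, W = 3.0329 kW


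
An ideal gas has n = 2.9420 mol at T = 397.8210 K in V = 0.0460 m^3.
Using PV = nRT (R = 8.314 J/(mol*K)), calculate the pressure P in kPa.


P = nRT/V = 2.9420 * 8.314 * 397.8210 / 0.0460
= 9730.6173 / 0.0460 = 211535.1592 Pa = 211.5352 kPa

211.5352 kPa


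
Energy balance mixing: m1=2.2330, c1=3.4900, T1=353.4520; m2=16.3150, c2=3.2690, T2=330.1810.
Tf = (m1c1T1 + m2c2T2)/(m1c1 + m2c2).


num = 20364.2975
den = 61.1269
Tf = 333.1479 K

333.1479 K


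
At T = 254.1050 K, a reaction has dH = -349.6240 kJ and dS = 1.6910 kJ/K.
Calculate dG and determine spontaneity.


T*dS = 254.1050 * 1.6910 = 429.6916 kJ
dG = -349.6240 - 429.6916 = -779.3156 kJ (spontaneous)

dG = -779.3156 kJ, spontaneous


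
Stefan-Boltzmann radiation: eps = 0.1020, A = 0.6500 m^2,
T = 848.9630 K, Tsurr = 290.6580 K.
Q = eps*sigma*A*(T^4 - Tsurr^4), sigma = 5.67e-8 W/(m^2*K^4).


T^4 = 5.1946e+11
Tsurr^4 = 7.1372e+09
Q = 0.1020 * 5.67e-8 * 0.6500 * 5.1233e+11 = 1925.9421 W

1925.9421 W


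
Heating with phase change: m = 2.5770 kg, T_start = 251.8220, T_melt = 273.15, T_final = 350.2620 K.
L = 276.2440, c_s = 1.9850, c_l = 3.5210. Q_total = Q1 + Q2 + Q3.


Q1 (sensible, solid) = 2.5770 * 1.9850 * 21.3280 = 109.1001 kJ
Q2 (latent) = 2.5770 * 276.2440 = 711.8808 kJ
Q3 (sensible, liquid) = 2.5770 * 3.5210 * 77.1120 = 699.6848 kJ
Q_total = 1520.6656 kJ

1520.6656 kJ


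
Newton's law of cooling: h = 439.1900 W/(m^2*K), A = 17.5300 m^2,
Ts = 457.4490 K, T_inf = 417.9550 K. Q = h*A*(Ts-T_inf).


dT = 39.4940 K
Q = 439.1900 * 17.5300 * 39.4940 = 304064.3336 W

304064.3336 W


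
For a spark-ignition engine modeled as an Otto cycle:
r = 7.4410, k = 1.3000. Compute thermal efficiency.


r^(k-1) = 1.8260
eta = 1 - 1/1.8260 = 0.4523 = 45.2341%

45.2341%


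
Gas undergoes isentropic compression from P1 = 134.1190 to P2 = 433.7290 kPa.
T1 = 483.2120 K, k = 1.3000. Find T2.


(k-1)/k = 0.2308
(P2/P1)^exp = 1.3111
T2 = 483.2120 * 1.3111 = 633.5301 K

633.5301 K


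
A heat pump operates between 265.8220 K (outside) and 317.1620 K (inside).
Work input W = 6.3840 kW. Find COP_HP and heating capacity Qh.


COP = 317.1620 / 51.3400 = 6.1777
Qh = 6.1777 * 6.3840 = 39.4383 kW

COP = 6.1777, Qh = 39.4383 kW


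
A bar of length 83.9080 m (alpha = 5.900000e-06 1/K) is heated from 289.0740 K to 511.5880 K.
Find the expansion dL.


dT = 222.5140 K
dL = 5.900000e-06 * 83.9080 * 222.5140 = 0.110157 m
L_final = 84.018157 m

dL = 0.110157 m


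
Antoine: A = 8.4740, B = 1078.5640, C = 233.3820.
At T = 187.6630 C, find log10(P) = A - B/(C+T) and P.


C+T = 421.0450
B/(C+T) = 2.5616
log10(P) = 8.4740 - 2.5616 = 5.9124
P = 10^5.9124 = 817267.2018 mmHg

817267.2018 mmHg


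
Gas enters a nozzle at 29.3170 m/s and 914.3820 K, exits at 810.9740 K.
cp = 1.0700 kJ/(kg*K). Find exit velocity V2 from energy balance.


dT = 103.4080 K
2*cp*1000*dT = 221293.1200
V1^2 = 859.4865
V2 = sqrt(222152.6065) = 471.3307 m/s

471.3307 m/s


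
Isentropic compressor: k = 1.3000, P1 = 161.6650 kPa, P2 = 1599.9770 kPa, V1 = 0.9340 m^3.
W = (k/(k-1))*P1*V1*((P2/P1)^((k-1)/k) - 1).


(k-1)/k = 0.2308
(P2/P1)^exp = 1.6972
W = 4.3333 * 161.6650 * 0.9340 * (1.6972 - 1) = 456.1793 kJ

456.1793 kJ


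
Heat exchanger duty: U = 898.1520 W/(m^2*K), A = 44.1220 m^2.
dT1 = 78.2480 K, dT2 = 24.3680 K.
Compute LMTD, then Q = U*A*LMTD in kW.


LMTD = 46.1850 K
Q = 898.1520 * 44.1220 * 46.1850 = 1830231.4040 W = 1830.2314 kW

1830.2314 kW


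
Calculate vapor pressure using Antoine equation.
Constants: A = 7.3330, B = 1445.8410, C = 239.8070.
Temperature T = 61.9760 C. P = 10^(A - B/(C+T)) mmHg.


C+T = 301.7830
B/(C+T) = 4.7910
log10(P) = 7.3330 - 4.7910 = 2.5420
P = 10^2.5420 = 348.3409 mmHg

348.3409 mmHg


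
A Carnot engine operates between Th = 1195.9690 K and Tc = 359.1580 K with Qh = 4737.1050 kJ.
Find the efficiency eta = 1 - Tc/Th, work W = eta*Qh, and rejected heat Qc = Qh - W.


eta = 1 - 359.1580/1195.9690 = 0.6997
W = 0.6997 * 4737.1050 = 3314.5187 kJ
Qc = 4737.1050 - 3314.5187 = 1422.5863 kJ

eta = 69.9693%, W = 3314.5187 kJ, Qc = 1422.5863 kJ


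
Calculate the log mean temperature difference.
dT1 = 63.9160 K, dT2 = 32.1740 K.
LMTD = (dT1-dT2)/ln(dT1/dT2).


dT1/dT2 = 1.9866
ln(dT1/dT2) = 0.6864
LMTD = 31.7420 / 0.6864 = 46.2434 K

46.2434 K


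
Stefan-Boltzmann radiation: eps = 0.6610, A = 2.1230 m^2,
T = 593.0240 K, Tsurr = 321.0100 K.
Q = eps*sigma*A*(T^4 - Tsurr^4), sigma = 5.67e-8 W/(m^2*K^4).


T^4 = 1.2368e+11
Tsurr^4 = 1.0619e+10
Q = 0.6610 * 5.67e-8 * 2.1230 * 1.1306e+11 = 8995.7389 W

8995.7389 W


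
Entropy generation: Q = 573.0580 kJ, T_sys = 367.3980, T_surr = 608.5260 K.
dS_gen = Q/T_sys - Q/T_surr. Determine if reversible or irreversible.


dS_sys = 573.0580/367.3980 = 1.5598 kJ/K
dS_surr = -573.0580/608.5260 = -0.9417 kJ/K
dS_gen = 1.5598 - 0.9417 = 0.6181 kJ/K (irreversible)

dS_gen = 0.6181 kJ/K, irreversible


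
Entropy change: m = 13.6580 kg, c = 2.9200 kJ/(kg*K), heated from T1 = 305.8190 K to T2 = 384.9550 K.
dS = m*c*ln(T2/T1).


T2/T1 = 1.2588
ln(T2/T1) = 0.2301
dS = 13.6580 * 2.9200 * 0.2301 = 9.1780 kJ/K

9.1780 kJ/K


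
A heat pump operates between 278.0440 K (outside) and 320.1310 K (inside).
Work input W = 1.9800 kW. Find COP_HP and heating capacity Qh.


COP = 320.1310 / 42.0870 = 7.6064
Qh = 7.6064 * 1.9800 = 15.0607 kW

COP = 7.6064, Qh = 15.0607 kW


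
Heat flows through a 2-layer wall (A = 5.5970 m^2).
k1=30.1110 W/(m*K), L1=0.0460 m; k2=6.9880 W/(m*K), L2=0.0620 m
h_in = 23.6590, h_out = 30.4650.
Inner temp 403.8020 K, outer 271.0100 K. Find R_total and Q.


R_conv_in = 1/(23.6590*5.5970) = 0.0076
R_1 = 0.0460/(30.1110*5.5970) = 0.0003
R_2 = 0.0620/(6.9880*5.5970) = 0.0016
R_conv_out = 1/(30.4650*5.5970) = 0.0059
R_total = 0.0153 K/W
Q = 132.7920 / 0.0153 = 8693.6622 W

R_total = 0.0153 K/W, Q = 8693.6622 W


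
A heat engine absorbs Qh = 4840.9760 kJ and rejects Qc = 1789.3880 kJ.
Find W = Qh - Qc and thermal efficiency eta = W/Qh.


W = 4840.9760 - 1789.3880 = 3051.5880 kJ
eta = 3051.5880 / 4840.9760 = 0.6304 = 63.0366%

W = 3051.5880 kJ, eta = 63.0366%


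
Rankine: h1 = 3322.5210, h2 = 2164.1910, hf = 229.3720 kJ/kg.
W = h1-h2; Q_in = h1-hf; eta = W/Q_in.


W = 1158.3300 kJ/kg
Q_in = 3093.1490 kJ/kg
eta = 0.3745 = 37.4482%

eta = 37.4482%


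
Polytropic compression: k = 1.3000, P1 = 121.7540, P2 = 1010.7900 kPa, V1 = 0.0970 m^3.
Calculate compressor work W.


(k-1)/k = 0.2308
(P2/P1)^exp = 1.6297
W = 4.3333 * 121.7540 * 0.0970 * (1.6297 - 1) = 32.2283 kJ

32.2283 kJ


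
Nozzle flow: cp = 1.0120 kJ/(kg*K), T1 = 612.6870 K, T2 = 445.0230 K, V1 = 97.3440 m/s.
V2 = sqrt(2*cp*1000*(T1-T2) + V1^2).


dT = 167.6640 K
2*cp*1000*dT = 339351.9360
V1^2 = 9475.8543
V2 = sqrt(348827.7903) = 590.6164 m/s

590.6164 m/s


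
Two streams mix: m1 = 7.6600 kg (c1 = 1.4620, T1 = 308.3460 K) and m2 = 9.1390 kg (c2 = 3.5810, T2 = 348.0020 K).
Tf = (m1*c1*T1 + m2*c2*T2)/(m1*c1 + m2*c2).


num = 14842.1198
den = 43.9257
Tf = 337.8916 K

337.8916 K


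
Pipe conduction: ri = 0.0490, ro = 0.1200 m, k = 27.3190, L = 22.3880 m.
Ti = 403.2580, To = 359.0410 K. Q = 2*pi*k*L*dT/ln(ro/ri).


dT = 44.2170 K
ln(ro/ri) = 0.8957
Q = 2*pi*27.3190*22.3880*44.2170 / 0.8957 = 189714.4931 W

189714.4931 W


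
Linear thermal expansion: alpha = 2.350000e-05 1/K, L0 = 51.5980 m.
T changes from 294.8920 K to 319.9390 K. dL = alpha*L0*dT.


dT = 25.0470 K
dL = 2.350000e-05 * 51.5980 * 25.0470 = 0.030371 m
L_final = 51.628371 m

dL = 0.030371 m


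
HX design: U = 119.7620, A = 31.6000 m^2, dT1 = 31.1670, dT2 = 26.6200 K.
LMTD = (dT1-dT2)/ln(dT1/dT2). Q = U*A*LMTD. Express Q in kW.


LMTD = 28.8338 K
Q = 119.7620 * 31.6000 * 28.8338 = 109120.8055 W = 109.1208 kW

109.1208 kW


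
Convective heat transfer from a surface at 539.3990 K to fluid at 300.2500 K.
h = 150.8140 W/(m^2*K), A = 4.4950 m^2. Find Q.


dT = 239.1490 K
Q = 150.8140 * 4.4950 * 239.1490 = 162121.2427 W

162121.2427 W


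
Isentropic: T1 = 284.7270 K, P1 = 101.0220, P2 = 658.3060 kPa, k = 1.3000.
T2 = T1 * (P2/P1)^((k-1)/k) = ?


(k-1)/k = 0.2308
(P2/P1)^exp = 1.5412
T2 = 284.7270 * 1.5412 = 438.8110 K

438.8110 K


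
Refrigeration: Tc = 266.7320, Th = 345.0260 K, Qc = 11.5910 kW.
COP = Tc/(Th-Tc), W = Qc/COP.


COP = 266.7320 / 78.2940 = 3.4068
W = 11.5910 / 3.4068 = 3.4023 kW

COP = 3.4068, W = 3.4023 kW


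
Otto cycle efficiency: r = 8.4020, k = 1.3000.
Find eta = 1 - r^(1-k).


r^(k-1) = 1.8937
eta = 1 - 1/1.8937 = 0.4719 = 47.1938%

47.1938%


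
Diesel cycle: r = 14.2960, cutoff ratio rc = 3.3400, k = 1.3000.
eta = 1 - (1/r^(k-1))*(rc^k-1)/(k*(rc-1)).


r^(k-1) = 2.2211
rc^k = 4.7959
eta = 0.4382 = 43.8187%

43.8187%


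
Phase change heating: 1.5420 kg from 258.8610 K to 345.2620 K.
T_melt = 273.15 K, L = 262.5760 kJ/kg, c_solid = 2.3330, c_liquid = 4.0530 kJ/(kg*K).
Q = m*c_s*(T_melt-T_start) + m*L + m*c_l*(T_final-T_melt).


Q1 (sensible, solid) = 1.5420 * 2.3330 * 14.2890 = 51.4045 kJ
Q2 (latent) = 1.5420 * 262.5760 = 404.8922 kJ
Q3 (sensible, liquid) = 1.5420 * 4.0530 * 72.1120 = 450.6802 kJ
Q_total = 906.9769 kJ

906.9769 kJ


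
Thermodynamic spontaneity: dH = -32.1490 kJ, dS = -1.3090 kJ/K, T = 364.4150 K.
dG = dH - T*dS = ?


T*dS = 364.4150 * -1.3090 = -477.0192 kJ
dG = -32.1490 + 477.0192 = 444.8702 kJ (non-spontaneous)

dG = 444.8702 kJ, non-spontaneous


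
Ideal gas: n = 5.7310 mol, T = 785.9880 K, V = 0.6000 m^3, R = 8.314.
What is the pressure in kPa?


P = nRT/V = 5.7310 * 8.314 * 785.9880 / 0.6000
= 37450.3900 / 0.6000 = 62417.3166 Pa = 62.4173 kPa

62.4173 kPa


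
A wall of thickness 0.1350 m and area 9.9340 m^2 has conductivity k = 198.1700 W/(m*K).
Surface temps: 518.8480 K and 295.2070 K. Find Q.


dT = 223.6410 K
Q = 198.1700 * 9.9340 * 223.6410 / 0.1350 = 3261217.1841 W

3261217.1841 W


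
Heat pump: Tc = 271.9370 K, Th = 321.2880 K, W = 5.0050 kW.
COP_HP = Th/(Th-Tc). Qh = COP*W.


COP = 321.2880 / 49.3510 = 6.5103
Qh = 6.5103 * 5.0050 = 32.5839 kW

COP = 6.5103, Qh = 32.5839 kW


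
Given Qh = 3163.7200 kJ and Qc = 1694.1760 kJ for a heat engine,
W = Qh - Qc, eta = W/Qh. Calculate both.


W = 3163.7200 - 1694.1760 = 1469.5440 kJ
eta = 1469.5440 / 3163.7200 = 0.4645 = 46.4499%

W = 1469.5440 kJ, eta = 46.4499%


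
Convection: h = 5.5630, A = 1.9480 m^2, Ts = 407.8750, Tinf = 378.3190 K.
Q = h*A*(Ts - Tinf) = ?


dT = 29.5560 K
Q = 5.5630 * 1.9480 * 29.5560 = 320.2902 W

320.2902 W


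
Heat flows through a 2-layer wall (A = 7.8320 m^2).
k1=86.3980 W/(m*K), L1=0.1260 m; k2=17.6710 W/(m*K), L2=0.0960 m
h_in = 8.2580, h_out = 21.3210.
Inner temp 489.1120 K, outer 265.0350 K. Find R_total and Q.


R_conv_in = 1/(8.2580*7.8320) = 0.0155
R_1 = 0.1260/(86.3980*7.8320) = 0.0002
R_2 = 0.0960/(17.6710*7.8320) = 0.0007
R_conv_out = 1/(21.3210*7.8320) = 0.0060
R_total = 0.0223 K/W
Q = 224.0770 / 0.0223 = 10034.8394 W

R_total = 0.0223 K/W, Q = 10034.8394 W


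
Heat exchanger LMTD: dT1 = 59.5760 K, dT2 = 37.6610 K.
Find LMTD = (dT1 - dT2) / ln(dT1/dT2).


dT1/dT2 = 1.5819
ln(dT1/dT2) = 0.4586
LMTD = 21.9150 / 0.4586 = 47.7839 K

47.7839 K


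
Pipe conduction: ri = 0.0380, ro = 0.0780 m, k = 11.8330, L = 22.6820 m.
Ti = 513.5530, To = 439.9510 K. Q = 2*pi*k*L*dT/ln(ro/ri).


dT = 73.6020 K
ln(ro/ri) = 0.7191
Q = 2*pi*11.8330*22.6820*73.6020 / 0.7191 = 172600.7651 W

172600.7651 W


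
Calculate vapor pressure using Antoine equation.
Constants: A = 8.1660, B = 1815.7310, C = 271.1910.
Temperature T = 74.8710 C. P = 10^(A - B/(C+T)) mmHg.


C+T = 346.0620
B/(C+T) = 5.2468
log10(P) = 8.1660 - 5.2468 = 2.9192
P = 10^2.9192 = 830.1618 mmHg

830.1618 mmHg


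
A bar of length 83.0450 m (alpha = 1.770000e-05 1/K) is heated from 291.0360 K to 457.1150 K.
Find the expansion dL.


dT = 166.0790 K
dL = 1.770000e-05 * 83.0450 * 166.0790 = 0.244119 m
L_final = 83.289119 m

dL = 0.244119 m


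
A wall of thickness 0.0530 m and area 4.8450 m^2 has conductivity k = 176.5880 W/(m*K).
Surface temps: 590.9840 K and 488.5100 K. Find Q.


dT = 102.4740 K
Q = 176.5880 * 4.8450 * 102.4740 / 0.0530 = 1654218.1766 W

1654218.1766 W


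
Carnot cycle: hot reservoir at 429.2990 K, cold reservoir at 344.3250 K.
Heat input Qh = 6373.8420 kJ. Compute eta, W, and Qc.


eta = 1 - 344.3250/429.2990 = 0.1979
W = 0.1979 * 6373.8420 = 1261.6168 kJ
Qc = 6373.8420 - 1261.6168 = 5112.2252 kJ

eta = 19.7937%, W = 1261.6168 kJ, Qc = 5112.2252 kJ


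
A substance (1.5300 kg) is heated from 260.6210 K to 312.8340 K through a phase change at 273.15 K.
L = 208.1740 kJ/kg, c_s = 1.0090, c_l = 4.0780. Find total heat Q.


Q1 (sensible, solid) = 1.5300 * 1.0090 * 12.5290 = 19.3419 kJ
Q2 (latent) = 1.5300 * 208.1740 = 318.5062 kJ
Q3 (sensible, liquid) = 1.5300 * 4.0780 * 39.6840 = 247.6020 kJ
Q_total = 585.4501 kJ

585.4501 kJ


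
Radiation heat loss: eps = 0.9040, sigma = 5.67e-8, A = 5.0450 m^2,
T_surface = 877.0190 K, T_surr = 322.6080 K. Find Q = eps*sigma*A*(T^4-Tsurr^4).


T^4 = 5.9161e+11
Tsurr^4 = 1.0832e+10
Q = 0.9040 * 5.67e-8 * 5.0450 * 5.8078e+11 = 150183.9353 W

150183.9353 W


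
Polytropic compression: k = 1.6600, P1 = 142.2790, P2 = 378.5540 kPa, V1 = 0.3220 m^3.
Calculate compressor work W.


(k-1)/k = 0.3976
(P2/P1)^exp = 1.4756
W = 2.5152 * 142.2790 * 0.3220 * (1.4756 - 1) = 54.8036 kJ

54.8036 kJ


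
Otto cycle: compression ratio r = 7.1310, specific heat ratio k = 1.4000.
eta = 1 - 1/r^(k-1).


r^(k-1) = 2.1941
eta = 1 - 1/2.1941 = 0.5442 = 54.4236%

54.4236%


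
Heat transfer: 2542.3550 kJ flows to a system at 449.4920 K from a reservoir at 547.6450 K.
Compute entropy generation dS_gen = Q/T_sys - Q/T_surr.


dS_sys = 2542.3550/449.4920 = 5.6561 kJ/K
dS_surr = -2542.3550/547.6450 = -4.6423 kJ/K
dS_gen = 5.6561 - 4.6423 = 1.0137 kJ/K (irreversible)

dS_gen = 1.0137 kJ/K, irreversible


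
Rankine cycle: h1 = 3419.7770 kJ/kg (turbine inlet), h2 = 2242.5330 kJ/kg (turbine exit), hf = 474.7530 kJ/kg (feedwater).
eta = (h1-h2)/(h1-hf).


W = 1177.2440 kJ/kg
Q_in = 2945.0240 kJ/kg
eta = 0.3997 = 39.9740%

eta = 39.9740%


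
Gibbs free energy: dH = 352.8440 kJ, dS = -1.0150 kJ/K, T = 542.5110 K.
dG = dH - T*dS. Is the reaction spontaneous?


T*dS = 542.5110 * -1.0150 = -550.6487 kJ
dG = 352.8440 + 550.6487 = 903.4927 kJ (non-spontaneous)

dG = 903.4927 kJ, non-spontaneous


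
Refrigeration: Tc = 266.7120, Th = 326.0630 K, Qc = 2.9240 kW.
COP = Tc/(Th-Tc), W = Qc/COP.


COP = 266.7120 / 59.3510 = 4.4938
W = 2.9240 / 4.4938 = 0.6507 kW

COP = 4.4938, W = 0.6507 kW


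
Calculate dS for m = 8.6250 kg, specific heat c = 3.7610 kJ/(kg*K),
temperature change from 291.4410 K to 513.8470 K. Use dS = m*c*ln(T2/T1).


T2/T1 = 1.7631
ln(T2/T1) = 0.5671
dS = 8.6250 * 3.7610 * 0.5671 = 18.3956 kJ/K

18.3956 kJ/K


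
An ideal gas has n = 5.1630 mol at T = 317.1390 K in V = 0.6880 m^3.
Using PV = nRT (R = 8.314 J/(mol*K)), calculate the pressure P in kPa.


P = nRT/V = 5.1630 * 8.314 * 317.1390 / 0.6880
= 13613.2493 / 0.6880 = 19786.6996 Pa = 19.7867 kPa

19.7867 kPa


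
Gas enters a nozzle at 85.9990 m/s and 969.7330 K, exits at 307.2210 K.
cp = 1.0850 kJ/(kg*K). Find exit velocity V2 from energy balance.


dT = 662.5120 K
2*cp*1000*dT = 1437651.0400
V1^2 = 7395.8280
V2 = sqrt(1445046.8680) = 1202.1010 m/s

1202.1010 m/s


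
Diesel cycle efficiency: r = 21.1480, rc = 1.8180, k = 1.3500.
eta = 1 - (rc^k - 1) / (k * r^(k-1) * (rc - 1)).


r^(k-1) = 2.9097
rc^k = 2.2411
eta = 0.6138 = 61.3759%

61.3759%


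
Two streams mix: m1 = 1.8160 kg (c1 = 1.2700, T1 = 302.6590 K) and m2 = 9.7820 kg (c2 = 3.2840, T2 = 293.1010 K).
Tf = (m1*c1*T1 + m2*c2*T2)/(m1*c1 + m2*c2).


num = 10113.6308
den = 34.4304
Tf = 293.7412 K

293.7412 K


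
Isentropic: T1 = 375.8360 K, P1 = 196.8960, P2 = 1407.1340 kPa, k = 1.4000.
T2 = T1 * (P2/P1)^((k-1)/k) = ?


(k-1)/k = 0.2857
(P2/P1)^exp = 1.7540
T2 = 375.8360 * 1.7540 = 659.2142 K

659.2142 K


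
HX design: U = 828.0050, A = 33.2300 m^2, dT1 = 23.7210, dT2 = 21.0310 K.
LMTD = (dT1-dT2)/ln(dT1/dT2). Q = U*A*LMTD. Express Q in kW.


LMTD = 22.3490 K
Q = 828.0050 * 33.2300 * 22.3490 = 614924.6234 W = 614.9246 kW

614.9246 kW


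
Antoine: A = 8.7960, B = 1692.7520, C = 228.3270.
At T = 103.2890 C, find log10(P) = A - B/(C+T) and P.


C+T = 331.6160
B/(C+T) = 5.1046
log10(P) = 8.7960 - 5.1046 = 3.6914
P = 10^3.6914 = 4914.1152 mmHg

4914.1152 mmHg


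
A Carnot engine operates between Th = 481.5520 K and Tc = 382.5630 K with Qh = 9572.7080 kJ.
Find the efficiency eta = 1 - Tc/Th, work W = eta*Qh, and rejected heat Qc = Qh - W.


eta = 1 - 382.5630/481.5520 = 0.2056
W = 0.2056 * 9572.7080 = 1967.7891 kJ
Qc = 9572.7080 - 1967.7891 = 7604.9189 kJ

eta = 20.5562%, W = 1967.7891 kJ, Qc = 7604.9189 kJ


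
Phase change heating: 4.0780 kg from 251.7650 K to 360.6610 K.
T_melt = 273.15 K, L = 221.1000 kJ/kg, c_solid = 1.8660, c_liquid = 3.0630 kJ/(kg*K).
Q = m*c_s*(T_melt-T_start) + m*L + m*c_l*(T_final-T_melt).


Q1 (sensible, solid) = 4.0780 * 1.8660 * 21.3850 = 162.7302 kJ
Q2 (latent) = 4.0780 * 221.1000 = 901.6458 kJ
Q3 (sensible, liquid) = 4.0780 * 3.0630 * 87.5110 = 1093.0924 kJ
Q_total = 2157.4684 kJ

2157.4684 kJ


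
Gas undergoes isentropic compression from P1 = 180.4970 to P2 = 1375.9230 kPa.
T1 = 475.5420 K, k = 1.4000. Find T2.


(k-1)/k = 0.2857
(P2/P1)^exp = 1.7866
T2 = 475.5420 * 1.7866 = 849.6193 K

849.6193 K


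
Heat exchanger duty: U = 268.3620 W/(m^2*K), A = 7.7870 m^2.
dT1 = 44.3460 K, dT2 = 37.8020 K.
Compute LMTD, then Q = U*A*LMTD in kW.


LMTD = 40.9870 K
Q = 268.3620 * 7.7870 * 40.9870 = 85651.8988 W = 85.6519 kW

85.6519 kW


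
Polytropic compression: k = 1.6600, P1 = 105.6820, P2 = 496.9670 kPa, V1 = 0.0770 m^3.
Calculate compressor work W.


(k-1)/k = 0.3976
(P2/P1)^exp = 1.8506
W = 2.5152 * 105.6820 * 0.0770 * (1.8506 - 1) = 17.4091 kJ

17.4091 kJ


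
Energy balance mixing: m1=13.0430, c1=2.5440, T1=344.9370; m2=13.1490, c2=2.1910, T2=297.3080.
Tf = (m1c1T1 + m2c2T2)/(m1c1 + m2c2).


num = 20010.7724
den = 61.9909
Tf = 322.8020 K

322.8020 K


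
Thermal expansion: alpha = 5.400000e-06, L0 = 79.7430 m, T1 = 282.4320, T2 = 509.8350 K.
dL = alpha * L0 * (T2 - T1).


dT = 227.4030 K
dL = 5.400000e-06 * 79.7430 * 227.4030 = 0.097923 m
L_final = 79.840923 m

dL = 0.097923 m


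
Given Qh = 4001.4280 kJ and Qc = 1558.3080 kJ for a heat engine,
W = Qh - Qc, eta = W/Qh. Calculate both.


W = 4001.4280 - 1558.3080 = 2443.1200 kJ
eta = 2443.1200 / 4001.4280 = 0.6106 = 61.0562%

W = 2443.1200 kJ, eta = 61.0562%


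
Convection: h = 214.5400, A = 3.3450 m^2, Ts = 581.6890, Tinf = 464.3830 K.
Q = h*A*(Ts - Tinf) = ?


dT = 117.3060 K
Q = 214.5400 * 3.3450 * 117.3060 = 84183.0438 W

84183.0438 W


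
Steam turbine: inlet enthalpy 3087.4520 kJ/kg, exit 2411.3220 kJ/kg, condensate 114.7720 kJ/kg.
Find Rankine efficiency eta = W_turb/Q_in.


W = 676.1300 kJ/kg
Q_in = 2972.6800 kJ/kg
eta = 0.2274 = 22.7448%

eta = 22.7448%


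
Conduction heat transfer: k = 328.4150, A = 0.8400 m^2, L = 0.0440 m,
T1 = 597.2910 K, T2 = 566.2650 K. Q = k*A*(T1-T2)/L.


dT = 31.0260 K
Q = 328.4150 * 0.8400 * 31.0260 / 0.0440 = 194524.9814 W

194524.9814 W


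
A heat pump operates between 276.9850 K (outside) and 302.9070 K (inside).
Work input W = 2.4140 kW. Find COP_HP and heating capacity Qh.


COP = 302.9070 / 25.9220 = 11.6853
Qh = 11.6853 * 2.4140 = 28.2084 kW

COP = 11.6853, Qh = 28.2084 kW


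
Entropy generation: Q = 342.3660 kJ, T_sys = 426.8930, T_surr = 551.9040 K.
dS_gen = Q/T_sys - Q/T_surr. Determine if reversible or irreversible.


dS_sys = 342.3660/426.8930 = 0.8020 kJ/K
dS_surr = -342.3660/551.9040 = -0.6203 kJ/K
dS_gen = 0.8020 - 0.6203 = 0.1817 kJ/K (irreversible)

dS_gen = 0.1817 kJ/K, irreversible


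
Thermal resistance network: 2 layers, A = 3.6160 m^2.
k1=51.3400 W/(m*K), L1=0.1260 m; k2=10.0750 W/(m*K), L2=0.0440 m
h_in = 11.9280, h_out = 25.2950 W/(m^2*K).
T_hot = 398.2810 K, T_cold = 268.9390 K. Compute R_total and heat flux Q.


R_conv_in = 1/(11.9280*3.6160) = 0.0232
R_1 = 0.1260/(51.3400*3.6160) = 0.0007
R_2 = 0.0440/(10.0750*3.6160) = 0.0012
R_conv_out = 1/(25.2950*3.6160) = 0.0109
R_total = 0.0360 K/W
Q = 129.3420 / 0.0360 = 3592.4103 W

R_total = 0.0360 K/W, Q = 3592.4103 W


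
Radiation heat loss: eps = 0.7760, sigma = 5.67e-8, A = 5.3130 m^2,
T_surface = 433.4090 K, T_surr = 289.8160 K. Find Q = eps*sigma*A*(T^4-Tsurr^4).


T^4 = 3.5285e+10
Tsurr^4 = 7.0549e+09
Q = 0.7760 * 5.67e-8 * 5.3130 * 2.8230e+10 = 6599.3224 W

6599.3224 W


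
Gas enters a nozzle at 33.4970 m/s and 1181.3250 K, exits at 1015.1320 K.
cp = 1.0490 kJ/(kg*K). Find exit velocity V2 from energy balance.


dT = 166.1930 K
2*cp*1000*dT = 348672.9140
V1^2 = 1122.0490
V2 = sqrt(349794.9630) = 591.4347 m/s

591.4347 m/s


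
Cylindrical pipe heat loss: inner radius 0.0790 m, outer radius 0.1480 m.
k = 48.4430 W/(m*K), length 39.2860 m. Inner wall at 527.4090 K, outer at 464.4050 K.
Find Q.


dT = 63.0040 K
ln(ro/ri) = 0.6278
Q = 2*pi*48.4430*39.2860*63.0040 / 0.6278 = 1200107.4608 W

1200107.4608 W


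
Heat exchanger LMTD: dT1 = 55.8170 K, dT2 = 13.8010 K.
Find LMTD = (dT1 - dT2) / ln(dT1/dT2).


dT1/dT2 = 4.0444
ln(dT1/dT2) = 1.3973
LMTD = 42.0160 / 1.3973 = 30.0686 K

30.0686 K


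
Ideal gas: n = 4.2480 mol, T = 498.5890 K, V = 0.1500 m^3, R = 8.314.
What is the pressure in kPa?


P = nRT/V = 4.2480 * 8.314 * 498.5890 / 0.1500
= 17609.1025 / 0.1500 = 117394.0166 Pa = 117.3940 kPa

117.3940 kPa


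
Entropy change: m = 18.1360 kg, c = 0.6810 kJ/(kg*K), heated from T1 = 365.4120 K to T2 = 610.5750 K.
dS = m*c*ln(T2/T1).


T2/T1 = 1.6709
ln(T2/T1) = 0.5134
dS = 18.1360 * 0.6810 * 0.5134 = 6.3405 kJ/K

6.3405 kJ/K


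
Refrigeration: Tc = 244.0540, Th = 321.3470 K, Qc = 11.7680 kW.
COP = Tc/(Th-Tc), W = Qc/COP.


COP = 244.0540 / 77.2930 = 3.1575
W = 11.7680 / 3.1575 = 3.7270 kW

COP = 3.1575, W = 3.7270 kW


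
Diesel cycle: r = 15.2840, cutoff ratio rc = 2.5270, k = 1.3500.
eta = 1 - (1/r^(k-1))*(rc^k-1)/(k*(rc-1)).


r^(k-1) = 2.5971
rc^k = 3.4956
eta = 0.5339 = 53.3864%

53.3864%


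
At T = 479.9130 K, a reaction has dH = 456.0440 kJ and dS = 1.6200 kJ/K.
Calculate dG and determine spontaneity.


T*dS = 479.9130 * 1.6200 = 777.4591 kJ
dG = 456.0440 - 777.4591 = -321.4151 kJ (spontaneous)

dG = -321.4151 kJ, spontaneous


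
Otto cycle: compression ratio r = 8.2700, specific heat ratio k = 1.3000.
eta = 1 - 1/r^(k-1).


r^(k-1) = 1.8847
eta = 1 - 1/1.8847 = 0.4694 = 46.9423%

46.9423%


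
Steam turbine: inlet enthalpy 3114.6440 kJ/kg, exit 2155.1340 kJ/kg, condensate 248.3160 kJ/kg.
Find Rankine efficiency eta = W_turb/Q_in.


W = 959.5100 kJ/kg
Q_in = 2866.3280 kJ/kg
eta = 0.3348 = 33.4752%

eta = 33.4752%


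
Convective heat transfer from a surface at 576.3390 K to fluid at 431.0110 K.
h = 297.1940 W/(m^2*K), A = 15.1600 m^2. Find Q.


dT = 145.3280 K
Q = 297.1940 * 15.1600 * 145.3280 = 654769.6420 W

654769.6420 W


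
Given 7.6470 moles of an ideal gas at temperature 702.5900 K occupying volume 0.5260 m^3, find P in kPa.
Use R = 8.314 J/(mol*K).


P = nRT/V = 7.6470 * 8.314 * 702.5900 / 0.5260
= 44668.6754 / 0.5260 = 84921.4362 Pa = 84.9214 kPa

84.9214 kPa


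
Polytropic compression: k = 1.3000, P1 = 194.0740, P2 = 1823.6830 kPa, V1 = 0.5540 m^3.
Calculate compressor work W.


(k-1)/k = 0.2308
(P2/P1)^exp = 1.6770
W = 4.3333 * 194.0740 * 0.5540 * (1.6770 - 1) = 315.4213 kJ

315.4213 kJ


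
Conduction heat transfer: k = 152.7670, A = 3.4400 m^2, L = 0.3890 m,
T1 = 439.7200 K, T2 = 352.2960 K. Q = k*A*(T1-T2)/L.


dT = 87.4240 K
Q = 152.7670 * 3.4400 * 87.4240 / 0.3890 = 118105.2123 W

118105.2123 W


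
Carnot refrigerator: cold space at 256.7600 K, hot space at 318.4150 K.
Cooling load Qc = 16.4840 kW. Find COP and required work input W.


COP = 256.7600 / 61.6550 = 4.1645
W = 16.4840 / 4.1645 = 3.9583 kW

COP = 4.1645, W = 3.9583 kW


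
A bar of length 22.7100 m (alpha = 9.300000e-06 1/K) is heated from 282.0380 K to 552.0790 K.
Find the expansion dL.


dT = 270.0410 K
dL = 9.300000e-06 * 22.7100 * 270.0410 = 0.057033 m
L_final = 22.767033 m

dL = 0.057033 m


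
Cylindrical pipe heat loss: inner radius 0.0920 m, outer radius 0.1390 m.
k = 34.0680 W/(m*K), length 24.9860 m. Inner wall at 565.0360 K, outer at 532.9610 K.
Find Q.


dT = 32.0750 K
ln(ro/ri) = 0.4127
Q = 2*pi*34.0680*24.9860*32.0750 / 0.4127 = 415691.2176 W

415691.2176 W


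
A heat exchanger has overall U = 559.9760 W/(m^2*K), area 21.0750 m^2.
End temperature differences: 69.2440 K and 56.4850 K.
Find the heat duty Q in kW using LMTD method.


LMTD = 62.6481 K
Q = 559.9760 * 21.0750 * 62.6481 = 739341.2665 W = 739.3413 kW

739.3413 kW


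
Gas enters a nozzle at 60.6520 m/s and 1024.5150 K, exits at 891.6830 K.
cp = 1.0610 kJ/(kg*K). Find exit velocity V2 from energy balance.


dT = 132.8320 K
2*cp*1000*dT = 281869.5040
V1^2 = 3678.6651
V2 = sqrt(285548.1691) = 534.3671 m/s

534.3671 m/s


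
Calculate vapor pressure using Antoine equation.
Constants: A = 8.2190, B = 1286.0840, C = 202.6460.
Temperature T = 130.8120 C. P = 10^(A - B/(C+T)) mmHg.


C+T = 333.4580
B/(C+T) = 3.8568
log10(P) = 8.2190 - 3.8568 = 4.3622
P = 10^4.3622 = 23024.5127 mmHg

23024.5127 mmHg


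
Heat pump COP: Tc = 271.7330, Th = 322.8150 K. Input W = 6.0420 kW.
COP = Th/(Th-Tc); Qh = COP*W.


COP = 322.8150 / 51.0820 = 6.3195
Qh = 6.3195 * 6.0420 = 38.1827 kW

COP = 6.3195, Qh = 38.1827 kW


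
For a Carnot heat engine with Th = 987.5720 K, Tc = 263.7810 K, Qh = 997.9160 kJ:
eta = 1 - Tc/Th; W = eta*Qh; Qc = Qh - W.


eta = 1 - 263.7810/987.5720 = 0.7329
W = 0.7329 * 997.9160 = 731.3721 kJ
Qc = 997.9160 - 731.3721 = 266.5439 kJ

eta = 73.2899%, W = 731.3721 kJ, Qc = 266.5439 kJ


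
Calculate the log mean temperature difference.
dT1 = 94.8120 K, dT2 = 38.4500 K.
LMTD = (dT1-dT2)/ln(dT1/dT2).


dT1/dT2 = 2.4659
ln(dT1/dT2) = 0.9025
LMTD = 56.3620 / 0.9025 = 62.4484 K

62.4484 K


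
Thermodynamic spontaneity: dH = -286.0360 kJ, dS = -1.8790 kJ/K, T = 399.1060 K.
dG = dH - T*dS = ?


T*dS = 399.1060 * -1.8790 = -749.9202 kJ
dG = -286.0360 + 749.9202 = 463.8842 kJ (non-spontaneous)

dG = 463.8842 kJ, non-spontaneous


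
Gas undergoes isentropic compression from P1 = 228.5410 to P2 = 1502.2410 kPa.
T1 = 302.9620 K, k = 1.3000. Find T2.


(k-1)/k = 0.2308
(P2/P1)^exp = 1.5442
T2 = 302.9620 * 1.5442 = 467.8489 K

467.8489 K


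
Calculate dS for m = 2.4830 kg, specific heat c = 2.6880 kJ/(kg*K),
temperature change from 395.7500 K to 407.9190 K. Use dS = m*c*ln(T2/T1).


T2/T1 = 1.0307
ln(T2/T1) = 0.0303
dS = 2.4830 * 2.6880 * 0.0303 = 0.2021 kJ/K

0.2021 kJ/K


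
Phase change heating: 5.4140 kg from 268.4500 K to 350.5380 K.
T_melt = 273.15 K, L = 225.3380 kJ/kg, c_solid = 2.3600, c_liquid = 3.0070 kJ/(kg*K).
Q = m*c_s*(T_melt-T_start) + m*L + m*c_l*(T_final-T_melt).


Q1 (sensible, solid) = 5.4140 * 2.3600 * 4.7000 = 60.0521 kJ
Q2 (latent) = 5.4140 * 225.3380 = 1219.9799 kJ
Q3 (sensible, liquid) = 5.4140 * 3.0070 * 77.3880 = 1259.8687 kJ
Q_total = 2539.9008 kJ

2539.9008 kJ


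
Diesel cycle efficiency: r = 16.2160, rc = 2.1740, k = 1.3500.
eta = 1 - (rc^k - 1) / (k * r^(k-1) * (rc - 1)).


r^(k-1) = 2.6514
rc^k = 2.8530
eta = 0.5590 = 55.9048%

55.9048%


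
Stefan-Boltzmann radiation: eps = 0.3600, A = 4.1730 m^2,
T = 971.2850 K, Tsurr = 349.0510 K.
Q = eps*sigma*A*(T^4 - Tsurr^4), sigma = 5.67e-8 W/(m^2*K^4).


T^4 = 8.8999e+11
Tsurr^4 = 1.4844e+10
Q = 0.3600 * 5.67e-8 * 4.1730 * 8.7515e+11 = 74544.5686 W

74544.5686 W


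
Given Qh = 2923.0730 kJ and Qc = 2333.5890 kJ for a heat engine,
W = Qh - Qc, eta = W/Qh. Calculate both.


W = 2923.0730 - 2333.5890 = 589.4840 kJ
eta = 589.4840 / 2923.0730 = 0.2017 = 20.1666%

W = 589.4840 kJ, eta = 20.1666%


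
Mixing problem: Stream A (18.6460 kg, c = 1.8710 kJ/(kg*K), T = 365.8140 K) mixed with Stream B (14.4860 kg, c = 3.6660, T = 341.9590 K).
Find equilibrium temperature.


num = 30921.9947
den = 87.9923
Tf = 351.4169 K

351.4169 K


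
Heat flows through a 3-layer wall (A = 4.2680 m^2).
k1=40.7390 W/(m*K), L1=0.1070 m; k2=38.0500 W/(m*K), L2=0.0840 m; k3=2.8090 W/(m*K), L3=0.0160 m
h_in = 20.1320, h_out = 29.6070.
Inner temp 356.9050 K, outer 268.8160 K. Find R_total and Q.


R_conv_in = 1/(20.1320*4.2680) = 0.0116
R_1 = 0.1070/(40.7390*4.2680) = 0.0006
R_2 = 0.0840/(38.0500*4.2680) = 0.0005
R_3 = 0.0160/(2.8090*4.2680) = 0.0013
R_conv_out = 1/(29.6070*4.2680) = 0.0079
R_total = 0.0220 K/W
Q = 88.0890 / 0.0220 = 4000.5503 W

R_total = 0.0220 K/W, Q = 4000.5503 W


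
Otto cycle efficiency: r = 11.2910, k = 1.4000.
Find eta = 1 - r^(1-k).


r^(k-1) = 2.6369
eta = 1 - 1/2.6369 = 0.6208 = 62.0766%

62.0766%


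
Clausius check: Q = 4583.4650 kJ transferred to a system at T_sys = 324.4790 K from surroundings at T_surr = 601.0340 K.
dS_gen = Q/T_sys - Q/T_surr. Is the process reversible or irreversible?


dS_sys = 4583.4650/324.4790 = 14.1256 kJ/K
dS_surr = -4583.4650/601.0340 = -7.6260 kJ/K
dS_gen = 14.1256 - 7.6260 = 6.4996 kJ/K (irreversible)

dS_gen = 6.4996 kJ/K, irreversible


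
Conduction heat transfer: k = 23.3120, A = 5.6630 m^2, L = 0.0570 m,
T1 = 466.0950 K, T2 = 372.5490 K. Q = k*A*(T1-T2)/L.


dT = 93.5460 K
Q = 23.3120 * 5.6630 * 93.5460 / 0.0570 = 216658.8643 W

216658.8643 W


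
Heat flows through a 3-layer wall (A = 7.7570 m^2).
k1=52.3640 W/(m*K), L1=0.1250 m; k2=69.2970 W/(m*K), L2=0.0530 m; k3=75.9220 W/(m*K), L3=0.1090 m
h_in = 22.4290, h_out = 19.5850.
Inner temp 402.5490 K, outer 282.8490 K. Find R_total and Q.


R_conv_in = 1/(22.4290*7.7570) = 0.0057
R_1 = 0.1250/(52.3640*7.7570) = 0.0003
R_2 = 0.0530/(69.2970*7.7570) = 9.8598e-05
R_3 = 0.1090/(75.9220*7.7570) = 0.0002
R_conv_out = 1/(19.5850*7.7570) = 0.0066
R_total = 0.0129 K/W
Q = 119.7000 / 0.0129 = 9263.6130 W

R_total = 0.0129 K/W, Q = 9263.6130 W


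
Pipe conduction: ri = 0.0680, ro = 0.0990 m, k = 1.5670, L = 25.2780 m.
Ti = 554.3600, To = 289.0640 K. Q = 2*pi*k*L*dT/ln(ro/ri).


dT = 265.2960 K
ln(ro/ri) = 0.3756
Q = 2*pi*1.5670*25.2780*265.2960 / 0.3756 = 175785.3387 W

175785.3387 W


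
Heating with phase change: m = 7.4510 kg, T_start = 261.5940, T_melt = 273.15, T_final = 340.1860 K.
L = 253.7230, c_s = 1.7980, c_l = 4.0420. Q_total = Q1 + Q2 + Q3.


Q1 (sensible, solid) = 7.4510 * 1.7980 * 11.5560 = 154.8146 kJ
Q2 (latent) = 7.4510 * 253.7230 = 1890.4901 kJ
Q3 (sensible, liquid) = 7.4510 * 4.0420 * 67.0360 = 2018.9193 kJ
Q_total = 4064.2240 kJ

4064.2240 kJ


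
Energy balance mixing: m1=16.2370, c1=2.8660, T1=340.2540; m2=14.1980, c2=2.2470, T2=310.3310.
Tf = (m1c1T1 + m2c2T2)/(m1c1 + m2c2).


num = 25734.2630
den = 78.4381
Tf = 328.0835 K

328.0835 K


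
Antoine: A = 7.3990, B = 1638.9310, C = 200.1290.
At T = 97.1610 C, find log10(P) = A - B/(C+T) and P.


C+T = 297.2900
B/(C+T) = 5.5129
log10(P) = 7.3990 - 5.5129 = 1.8861
P = 10^1.8861 = 76.9302 mmHg

76.9302 mmHg


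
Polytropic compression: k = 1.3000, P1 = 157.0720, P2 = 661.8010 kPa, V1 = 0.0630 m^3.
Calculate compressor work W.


(k-1)/k = 0.2308
(P2/P1)^exp = 1.3936
W = 4.3333 * 157.0720 * 0.0630 * (1.3936 - 1) = 16.8788 kJ

16.8788 kJ


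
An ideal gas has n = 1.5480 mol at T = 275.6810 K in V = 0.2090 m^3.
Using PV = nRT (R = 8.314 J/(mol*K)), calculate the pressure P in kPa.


P = nRT/V = 1.5480 * 8.314 * 275.6810 / 0.2090
= 3548.0343 / 0.2090 = 16976.2408 Pa = 16.9762 kPa

16.9762 kPa


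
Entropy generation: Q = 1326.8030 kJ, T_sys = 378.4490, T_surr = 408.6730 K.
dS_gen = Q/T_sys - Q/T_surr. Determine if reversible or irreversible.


dS_sys = 1326.8030/378.4490 = 3.5059 kJ/K
dS_surr = -1326.8030/408.6730 = -3.2466 kJ/K
dS_gen = 3.5059 - 3.2466 = 0.2593 kJ/K (irreversible)

dS_gen = 0.2593 kJ/K, irreversible


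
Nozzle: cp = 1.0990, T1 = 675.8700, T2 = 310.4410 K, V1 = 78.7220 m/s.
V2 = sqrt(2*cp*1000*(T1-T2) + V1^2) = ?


dT = 365.4290 K
2*cp*1000*dT = 803212.9420
V1^2 = 6197.1533
V2 = sqrt(809410.0953) = 899.6722 m/s

899.6722 m/s


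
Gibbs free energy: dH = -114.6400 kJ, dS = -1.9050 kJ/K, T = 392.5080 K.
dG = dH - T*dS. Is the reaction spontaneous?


T*dS = 392.5080 * -1.9050 = -747.7277 kJ
dG = -114.6400 + 747.7277 = 633.0877 kJ (non-spontaneous)

dG = 633.0877 kJ, non-spontaneous


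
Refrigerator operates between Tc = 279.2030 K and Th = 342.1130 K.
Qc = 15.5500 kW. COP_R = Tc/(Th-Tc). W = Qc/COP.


COP = 279.2030 / 62.9100 = 4.4381
W = 15.5500 / 4.4381 = 3.5037 kW

COP = 4.4381, W = 3.5037 kW


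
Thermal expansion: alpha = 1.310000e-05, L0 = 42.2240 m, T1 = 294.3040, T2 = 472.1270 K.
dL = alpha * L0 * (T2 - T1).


dT = 177.8230 K
dL = 1.310000e-05 * 42.2240 * 177.8230 = 0.098360 m
L_final = 42.322360 m

dL = 0.098360 m


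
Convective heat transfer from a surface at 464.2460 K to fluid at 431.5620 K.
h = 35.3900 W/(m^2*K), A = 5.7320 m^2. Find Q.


dT = 32.6840 K
Q = 35.3900 * 5.7320 * 32.6840 = 6630.1285 W

6630.1285 W


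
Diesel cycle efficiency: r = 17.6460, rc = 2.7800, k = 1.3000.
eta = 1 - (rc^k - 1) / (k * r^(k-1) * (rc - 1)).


r^(k-1) = 2.3659
rc^k = 3.7780
eta = 0.4926 = 49.2577%

49.2577%


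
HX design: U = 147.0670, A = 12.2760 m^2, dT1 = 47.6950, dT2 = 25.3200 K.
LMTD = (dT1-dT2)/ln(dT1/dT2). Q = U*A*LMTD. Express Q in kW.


LMTD = 35.3346 K
Q = 147.0670 * 12.2760 * 35.3346 = 63792.8965 W = 63.7929 kW

63.7929 kW


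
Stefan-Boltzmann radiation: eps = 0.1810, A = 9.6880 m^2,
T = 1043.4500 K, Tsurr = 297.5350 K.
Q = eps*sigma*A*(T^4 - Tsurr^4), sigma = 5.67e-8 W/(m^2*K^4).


T^4 = 1.1855e+12
Tsurr^4 = 7.8370e+09
Q = 0.1810 * 5.67e-8 * 9.6880 * 1.1776e+12 = 117085.1169 W

117085.1169 W


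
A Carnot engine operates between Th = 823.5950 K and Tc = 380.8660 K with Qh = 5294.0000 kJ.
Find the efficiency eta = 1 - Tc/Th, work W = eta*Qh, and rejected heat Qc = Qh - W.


eta = 1 - 380.8660/823.5950 = 0.5376
W = 0.5376 * 5294.0000 = 2845.8251 kJ
Qc = 5294.0000 - 2845.8251 = 2448.1749 kJ

eta = 53.7557%, W = 2845.8251 kJ, Qc = 2448.1749 kJ


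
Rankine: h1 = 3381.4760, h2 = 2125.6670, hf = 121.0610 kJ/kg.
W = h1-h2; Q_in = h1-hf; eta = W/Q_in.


W = 1255.8090 kJ/kg
Q_in = 3260.4150 kJ/kg
eta = 0.3852 = 38.5168%

eta = 38.5168%


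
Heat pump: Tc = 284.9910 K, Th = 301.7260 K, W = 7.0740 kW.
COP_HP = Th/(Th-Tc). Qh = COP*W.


COP = 301.7260 / 16.7350 = 18.0296
Qh = 18.0296 * 7.0740 = 127.5417 kW

COP = 18.0296, Qh = 127.5417 kW


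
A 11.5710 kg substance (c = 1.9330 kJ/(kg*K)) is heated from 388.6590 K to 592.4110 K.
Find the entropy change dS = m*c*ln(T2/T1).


T2/T1 = 1.5242
ln(T2/T1) = 0.4215
dS = 11.5710 * 1.9330 * 0.4215 = 9.4275 kJ/K

9.4275 kJ/K


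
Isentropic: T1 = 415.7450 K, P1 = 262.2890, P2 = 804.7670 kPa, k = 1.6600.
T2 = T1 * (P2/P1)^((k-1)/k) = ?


(k-1)/k = 0.3976
(P2/P1)^exp = 1.5616
T2 = 415.7450 * 1.5616 = 649.2468 K

649.2468 K


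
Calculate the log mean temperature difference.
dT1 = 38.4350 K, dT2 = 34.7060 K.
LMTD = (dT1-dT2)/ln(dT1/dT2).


dT1/dT2 = 1.1074
ln(dT1/dT2) = 0.1021
LMTD = 3.7290 / 0.1021 = 36.5388 K

36.5388 K


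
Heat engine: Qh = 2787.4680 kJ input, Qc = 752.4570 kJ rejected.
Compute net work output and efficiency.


W = 2787.4680 - 752.4570 = 2035.0110 kJ
eta = 2035.0110 / 2787.4680 = 0.7301 = 73.0057%

W = 2035.0110 kJ, eta = 73.0057%


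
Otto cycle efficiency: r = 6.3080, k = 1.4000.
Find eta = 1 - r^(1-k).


r^(k-1) = 2.0891
eta = 1 - 1/2.0891 = 0.5213 = 52.1322%

52.1322%


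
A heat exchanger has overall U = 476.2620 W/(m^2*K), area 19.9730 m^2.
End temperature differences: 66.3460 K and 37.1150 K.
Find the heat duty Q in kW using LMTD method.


LMTD = 50.3235 K
Q = 476.2620 * 19.9730 * 50.3235 = 478695.9323 W = 478.6959 kW

478.6959 kW


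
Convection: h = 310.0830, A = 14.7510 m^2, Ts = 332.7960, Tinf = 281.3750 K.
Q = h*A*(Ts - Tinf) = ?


dT = 51.4210 K
Q = 310.0830 * 14.7510 * 51.4210 = 235201.4194 W

235201.4194 W
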